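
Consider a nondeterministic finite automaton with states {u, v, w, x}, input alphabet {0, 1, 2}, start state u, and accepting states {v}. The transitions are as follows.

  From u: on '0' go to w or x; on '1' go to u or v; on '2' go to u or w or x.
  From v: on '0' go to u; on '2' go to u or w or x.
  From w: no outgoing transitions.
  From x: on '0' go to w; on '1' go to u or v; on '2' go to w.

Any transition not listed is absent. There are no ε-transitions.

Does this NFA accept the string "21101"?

Yes

Start in {u}.
Read '2': u→{u, w, x}; now {u, w, x}.
Read '1': u→{u, v}, w→∅, x→{u, v}; now {u, v}.
Read '1': u→{u, v}, v→∅; now {u, v}.
Read '0': u→{w, x}, v→{u}; now {u, w, x}.
Read '1': u→{u, v}, w→∅, x→{u, v}; now {u, v}.
The final set {u, v} contains the accepting state v.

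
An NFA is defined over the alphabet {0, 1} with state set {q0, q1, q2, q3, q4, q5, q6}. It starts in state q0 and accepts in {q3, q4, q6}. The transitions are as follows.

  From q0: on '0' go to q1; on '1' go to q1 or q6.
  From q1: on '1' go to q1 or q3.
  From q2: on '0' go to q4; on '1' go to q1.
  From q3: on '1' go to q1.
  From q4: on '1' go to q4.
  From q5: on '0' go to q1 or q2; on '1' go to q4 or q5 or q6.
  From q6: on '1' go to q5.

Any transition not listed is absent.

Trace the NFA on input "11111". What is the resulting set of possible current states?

Start in {q0}.
Read '1': {q0} → {q1, q6}.
Read '1': {q1, q6} → {q1, q3, q5}.
Read '1': {q1, q3, q5} → {q1, q3, q4, q5, q6}.
Read '1': {q1, q3, q4, q5, q6} → {q1, q3, q4, q5, q6}.
Read '1': {q1, q3, q4, q5, q6} → {q1, q3, q4, q5, q6}.

{q1, q3, q4, q5, q6}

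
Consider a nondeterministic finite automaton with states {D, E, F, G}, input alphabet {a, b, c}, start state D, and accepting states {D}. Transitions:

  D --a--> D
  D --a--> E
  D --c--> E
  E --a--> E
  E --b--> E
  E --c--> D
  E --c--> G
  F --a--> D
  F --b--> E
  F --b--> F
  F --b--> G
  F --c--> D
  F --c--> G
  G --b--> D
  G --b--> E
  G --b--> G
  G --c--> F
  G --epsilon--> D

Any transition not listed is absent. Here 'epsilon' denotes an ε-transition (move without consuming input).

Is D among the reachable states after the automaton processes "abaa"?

No

Start in {D}.
Read 'a': D→{D, E}; now {D, E}.
Read 'b': D→∅, E→{E}; now {E}.
Read 'a': E→{E}; now {E}.
Read 'a': E→{E}; now {E}.
State D is not in {E}.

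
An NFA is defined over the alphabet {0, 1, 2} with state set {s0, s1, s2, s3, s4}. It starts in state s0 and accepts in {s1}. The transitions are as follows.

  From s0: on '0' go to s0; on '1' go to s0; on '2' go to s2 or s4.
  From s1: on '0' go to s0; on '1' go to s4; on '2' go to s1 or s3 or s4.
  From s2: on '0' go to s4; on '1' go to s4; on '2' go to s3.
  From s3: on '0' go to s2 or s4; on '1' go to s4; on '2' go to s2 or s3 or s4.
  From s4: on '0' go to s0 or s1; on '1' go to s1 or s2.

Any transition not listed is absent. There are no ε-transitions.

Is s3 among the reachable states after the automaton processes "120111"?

No

Start in {s0}.
Read '1': {s0} → {s0}.
Read '2': {s0} → {s2, s4}.
Read '0': {s2, s4} → {s0, s1, s4}.
Read '1': {s0, s1, s4} → {s0, s1, s2, s4}.
Read '1': {s0, s1, s2, s4} → {s0, s1, s2, s4}.
Read '1': {s0, s1, s2, s4} → {s0, s1, s2, s4}.
State s3 is not in {s0, s1, s2, s4}.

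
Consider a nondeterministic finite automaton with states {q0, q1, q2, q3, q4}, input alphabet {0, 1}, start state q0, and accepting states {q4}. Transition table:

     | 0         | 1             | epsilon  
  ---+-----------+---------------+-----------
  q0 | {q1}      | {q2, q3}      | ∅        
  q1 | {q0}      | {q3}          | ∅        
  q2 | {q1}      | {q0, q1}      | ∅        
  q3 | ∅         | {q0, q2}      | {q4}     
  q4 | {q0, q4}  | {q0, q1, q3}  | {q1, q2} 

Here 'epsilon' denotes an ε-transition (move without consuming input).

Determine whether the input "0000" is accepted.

Start in {q0}.
Read '0': q0→{q1}; now {q1}.
Read '0': q1→{q0}; now {q0}.
Read '0': q0→{q1}; now {q1}.
Read '0': q1→{q0}; now {q0}.
The final set {q0} contains no accepting state.

No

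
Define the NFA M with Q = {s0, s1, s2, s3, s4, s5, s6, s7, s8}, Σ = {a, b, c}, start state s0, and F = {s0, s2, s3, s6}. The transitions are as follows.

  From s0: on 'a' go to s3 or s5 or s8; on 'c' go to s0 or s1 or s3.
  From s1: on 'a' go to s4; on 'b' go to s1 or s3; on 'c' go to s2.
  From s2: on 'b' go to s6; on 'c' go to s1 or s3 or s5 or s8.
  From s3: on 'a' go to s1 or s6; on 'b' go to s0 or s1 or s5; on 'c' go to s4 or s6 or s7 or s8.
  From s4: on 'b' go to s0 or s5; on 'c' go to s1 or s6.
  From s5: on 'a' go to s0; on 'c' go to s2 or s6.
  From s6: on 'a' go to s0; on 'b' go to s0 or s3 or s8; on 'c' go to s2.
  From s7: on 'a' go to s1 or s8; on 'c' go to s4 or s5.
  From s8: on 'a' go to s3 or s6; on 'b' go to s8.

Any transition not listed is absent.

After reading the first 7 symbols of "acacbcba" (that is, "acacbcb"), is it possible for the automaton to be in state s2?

No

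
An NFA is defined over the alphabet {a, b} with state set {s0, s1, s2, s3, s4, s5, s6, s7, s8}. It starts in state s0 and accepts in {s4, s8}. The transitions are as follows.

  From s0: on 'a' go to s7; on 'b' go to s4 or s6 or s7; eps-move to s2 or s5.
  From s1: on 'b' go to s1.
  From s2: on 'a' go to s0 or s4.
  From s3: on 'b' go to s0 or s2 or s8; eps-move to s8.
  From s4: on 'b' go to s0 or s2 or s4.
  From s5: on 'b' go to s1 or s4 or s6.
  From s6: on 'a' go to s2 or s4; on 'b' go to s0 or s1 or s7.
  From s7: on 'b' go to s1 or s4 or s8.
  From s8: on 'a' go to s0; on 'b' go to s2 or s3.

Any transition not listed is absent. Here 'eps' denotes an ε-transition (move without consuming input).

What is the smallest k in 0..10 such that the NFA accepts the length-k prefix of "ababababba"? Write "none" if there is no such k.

Start: ε-closure({s0}) = {s0, s2, s5}.
Read 'a': {s0, s2, s5} → {s0, s2, s4, s5, s7}.
None of the earlier sets intersect F, but {s0, s2, s4, s5, s7} does.

1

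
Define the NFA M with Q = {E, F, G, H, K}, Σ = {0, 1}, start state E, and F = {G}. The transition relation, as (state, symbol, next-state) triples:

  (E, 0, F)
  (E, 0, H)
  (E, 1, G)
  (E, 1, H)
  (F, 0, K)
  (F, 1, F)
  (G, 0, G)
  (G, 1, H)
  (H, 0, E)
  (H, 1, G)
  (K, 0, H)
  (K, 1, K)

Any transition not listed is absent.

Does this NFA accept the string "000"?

No

Start in {E}.
Read '0': E→{F, H}; now {F, H}.
Read '0': F→{K}, H→{E}; now {E, K}.
Read '0': E→{F, H}, K→{H}; now {F, H}.
The final set {F, H} contains no accepting state.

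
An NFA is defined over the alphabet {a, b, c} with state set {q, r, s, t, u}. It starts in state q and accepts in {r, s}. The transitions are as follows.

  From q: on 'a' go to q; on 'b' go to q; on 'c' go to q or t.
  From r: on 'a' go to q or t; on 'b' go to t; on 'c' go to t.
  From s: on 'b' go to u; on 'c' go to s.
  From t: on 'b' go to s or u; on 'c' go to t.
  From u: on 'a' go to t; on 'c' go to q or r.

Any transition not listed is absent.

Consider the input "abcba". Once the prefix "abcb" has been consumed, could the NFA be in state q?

Yes

Start in {q}.
Read 'a': {q} → {q}.
Read 'b': {q} → {q}.
Read 'c': {q} → {q, t}.
Read 'b': {q, t} → {q, s, u}.
State q is in {q, s, u}.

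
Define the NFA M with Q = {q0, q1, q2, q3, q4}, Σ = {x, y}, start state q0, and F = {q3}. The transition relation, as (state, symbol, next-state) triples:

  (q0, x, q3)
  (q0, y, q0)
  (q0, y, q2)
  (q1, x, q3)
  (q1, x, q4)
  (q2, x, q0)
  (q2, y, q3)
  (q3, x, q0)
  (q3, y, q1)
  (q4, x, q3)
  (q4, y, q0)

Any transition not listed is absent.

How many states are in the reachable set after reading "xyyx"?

0

Start in {q0}.
Read 'x': {q0} → {q3}.
Read 'y': {q3} → {q1}.
Read 'y': {q1} → ∅.
The set is empty and remains empty for the remaining 1 symbol.
That set has 0 states.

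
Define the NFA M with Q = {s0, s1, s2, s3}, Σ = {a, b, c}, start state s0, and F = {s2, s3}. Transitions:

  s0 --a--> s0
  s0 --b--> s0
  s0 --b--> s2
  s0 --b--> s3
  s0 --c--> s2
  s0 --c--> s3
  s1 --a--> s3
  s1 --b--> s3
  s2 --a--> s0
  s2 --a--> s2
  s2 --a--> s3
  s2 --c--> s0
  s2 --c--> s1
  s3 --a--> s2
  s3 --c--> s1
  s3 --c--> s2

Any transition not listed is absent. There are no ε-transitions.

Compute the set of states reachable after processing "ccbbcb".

{s0, s2, s3}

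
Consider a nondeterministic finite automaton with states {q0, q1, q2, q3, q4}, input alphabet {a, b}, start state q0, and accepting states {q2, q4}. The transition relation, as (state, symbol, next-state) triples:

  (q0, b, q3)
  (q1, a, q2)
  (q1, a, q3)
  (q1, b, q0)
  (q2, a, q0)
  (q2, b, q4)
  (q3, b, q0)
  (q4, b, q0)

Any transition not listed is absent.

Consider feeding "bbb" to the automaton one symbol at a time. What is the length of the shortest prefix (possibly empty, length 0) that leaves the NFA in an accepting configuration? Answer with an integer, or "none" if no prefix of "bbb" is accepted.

none

Start in {q0}.
Read 'b': {q0} → {q3}.
Read 'b': {q3} → {q0}.
Read 'b': {q0} → {q3}.
No reachable set along the way intersects F.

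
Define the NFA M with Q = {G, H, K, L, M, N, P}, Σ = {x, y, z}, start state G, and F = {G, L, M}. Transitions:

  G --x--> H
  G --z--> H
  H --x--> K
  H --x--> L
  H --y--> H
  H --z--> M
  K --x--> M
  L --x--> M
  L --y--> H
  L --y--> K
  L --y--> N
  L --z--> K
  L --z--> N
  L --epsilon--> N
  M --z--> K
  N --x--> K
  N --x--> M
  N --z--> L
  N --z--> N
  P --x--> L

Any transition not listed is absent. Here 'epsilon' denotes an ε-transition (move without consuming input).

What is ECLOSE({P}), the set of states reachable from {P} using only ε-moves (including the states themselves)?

Begin with {P}.
No ε-moves leave this set, so the closure equals the set itself.

{P}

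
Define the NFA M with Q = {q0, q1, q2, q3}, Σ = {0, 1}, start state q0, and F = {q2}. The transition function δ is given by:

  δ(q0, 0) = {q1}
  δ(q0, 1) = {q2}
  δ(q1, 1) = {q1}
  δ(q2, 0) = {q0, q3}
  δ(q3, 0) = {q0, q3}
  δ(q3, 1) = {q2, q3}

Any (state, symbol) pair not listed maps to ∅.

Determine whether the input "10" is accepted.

No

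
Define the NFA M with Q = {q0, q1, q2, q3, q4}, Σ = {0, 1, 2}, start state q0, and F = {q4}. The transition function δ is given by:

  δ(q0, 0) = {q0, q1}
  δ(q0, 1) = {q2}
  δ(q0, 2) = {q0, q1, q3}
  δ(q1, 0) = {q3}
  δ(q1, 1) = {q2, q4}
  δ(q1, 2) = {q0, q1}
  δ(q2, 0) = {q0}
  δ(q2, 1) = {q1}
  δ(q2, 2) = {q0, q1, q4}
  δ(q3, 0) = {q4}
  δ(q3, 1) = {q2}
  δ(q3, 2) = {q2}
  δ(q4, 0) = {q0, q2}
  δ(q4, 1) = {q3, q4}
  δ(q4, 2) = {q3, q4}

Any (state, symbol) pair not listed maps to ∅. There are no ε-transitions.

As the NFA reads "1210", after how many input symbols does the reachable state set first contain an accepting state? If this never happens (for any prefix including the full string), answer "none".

Start in {q0}.
Read '1': {q0} → {q2}.
Read '2': {q2} → {q0, q1, q4}.
None of the earlier sets intersect F, but {q0, q1, q4} does.

2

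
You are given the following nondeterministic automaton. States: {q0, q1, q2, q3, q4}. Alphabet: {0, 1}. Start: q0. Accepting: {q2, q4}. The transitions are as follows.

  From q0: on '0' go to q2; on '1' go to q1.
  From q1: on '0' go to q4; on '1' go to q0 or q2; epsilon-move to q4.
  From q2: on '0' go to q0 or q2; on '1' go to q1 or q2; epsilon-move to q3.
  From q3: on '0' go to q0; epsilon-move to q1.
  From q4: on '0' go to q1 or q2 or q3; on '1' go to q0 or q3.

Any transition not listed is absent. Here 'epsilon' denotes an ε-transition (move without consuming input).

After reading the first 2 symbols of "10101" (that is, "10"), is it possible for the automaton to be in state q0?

Start in {q0}.
Read '1': q0→{q1}; union {q1}; ε-closure = {q1, q4}.
Read '0': q1→{q4}, q4→{q1, q2, q3}; now {q1, q2, q3, q4}.
State q0 is not in {q1, q2, q3, q4}.

No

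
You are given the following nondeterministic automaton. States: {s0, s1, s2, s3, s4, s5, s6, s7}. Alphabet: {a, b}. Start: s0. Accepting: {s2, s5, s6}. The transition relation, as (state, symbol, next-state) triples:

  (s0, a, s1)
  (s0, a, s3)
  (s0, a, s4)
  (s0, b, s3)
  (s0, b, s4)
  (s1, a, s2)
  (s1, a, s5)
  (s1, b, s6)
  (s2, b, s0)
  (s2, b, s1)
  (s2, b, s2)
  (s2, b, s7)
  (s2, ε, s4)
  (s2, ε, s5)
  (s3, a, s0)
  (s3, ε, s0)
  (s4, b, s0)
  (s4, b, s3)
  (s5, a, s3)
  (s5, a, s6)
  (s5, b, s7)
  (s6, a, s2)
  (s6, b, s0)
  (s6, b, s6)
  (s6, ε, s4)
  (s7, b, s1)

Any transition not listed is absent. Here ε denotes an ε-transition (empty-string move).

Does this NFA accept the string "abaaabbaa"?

Yes

Start in {s0}.
Read 'a': s0→{s1, s3, s4}; union {s1, s3, s4}; ε-closure = {s0, s1, s3, s4}.
Read 'b': s0→{s3, s4}, s1→{s6}, s3→∅, s4→{s0, s3}; now {s0, s3, s4, s6}.
Read 'a': s0→{s1, s3, s4}, s3→{s0}, s4→∅, s6→{s2}; union {s0, s1, s2, s3, s4}; ε-closure = {s0, s1, s2, s3, s4, s5}.
Read 'a': s0→{s1, s3, s4}, s1→{s2, s5}, s2→∅, s3→{s0}, s4→∅, s5→{s3, s6}; now {s0, s1, s2, s3, s4, s5, s6}.
Read 'a': s0→{s1, s3, s4}, s1→{s2, s5}, s2→∅, s3→{s0}, s4→∅, s5→{s3, s6}, s6→{s2}; now {s0, s1, s2, s3, s4, s5, s6}.
Read 'b': s0→{s3, s4}, s1→{s6}, s2→{s0, s1, s2, s7}, s3→∅, s4→{s0, s3}, s5→{s7}, s6→{s0, s6}; union {s0, s1, s2, s3, s4, s6, s7}; ε-closure = {s0, s1, s2, s3, s4, s5, s6, s7}.
Read 'b': s0→{s3, s4}, s1→{s6}, s2→{s0, s1, s2, s7}, s3→∅, s4→{s0, s3}, s5→{s7}, s6→{s0, s6}, s7→{s1}; union {s0, s1, s2, s3, s4, s6, s7}; ε-closure = {s0, s1, s2, s3, s4, s5, s6, s7}.
Read 'a': s0→{s1, s3, s4}, s1→{s2, s5}, s2→∅, s3→{s0}, s4→∅, s5→{s3, s6}, s6→{s2}, s7→∅; now {s0, s1, s2, s3, s4, s5, s6}.
Read 'a': s0→{s1, s3, s4}, s1→{s2, s5}, s2→∅, s3→{s0}, s4→∅, s5→{s3, s6}, s6→{s2}; now {s0, s1, s2, s3, s4, s5, s6}.
The final set {s0, s1, s2, s3, s4, s5, s6} contains the accepting states s2, s5, s6.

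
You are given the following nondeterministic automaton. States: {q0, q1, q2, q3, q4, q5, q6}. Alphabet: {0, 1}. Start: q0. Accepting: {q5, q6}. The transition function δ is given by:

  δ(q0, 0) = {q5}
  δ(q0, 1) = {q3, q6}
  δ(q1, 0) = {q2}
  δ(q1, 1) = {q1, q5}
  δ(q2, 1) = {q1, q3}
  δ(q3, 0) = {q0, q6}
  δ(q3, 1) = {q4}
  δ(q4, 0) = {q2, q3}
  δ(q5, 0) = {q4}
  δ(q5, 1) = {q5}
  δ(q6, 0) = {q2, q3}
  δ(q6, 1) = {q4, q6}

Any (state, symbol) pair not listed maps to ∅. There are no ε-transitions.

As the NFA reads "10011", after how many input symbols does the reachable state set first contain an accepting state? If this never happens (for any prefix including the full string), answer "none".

Start in {q0}.
Read '1': q0→{q3, q6}; now {q3, q6}.
None of the earlier sets intersect F, but {q3, q6} does.

1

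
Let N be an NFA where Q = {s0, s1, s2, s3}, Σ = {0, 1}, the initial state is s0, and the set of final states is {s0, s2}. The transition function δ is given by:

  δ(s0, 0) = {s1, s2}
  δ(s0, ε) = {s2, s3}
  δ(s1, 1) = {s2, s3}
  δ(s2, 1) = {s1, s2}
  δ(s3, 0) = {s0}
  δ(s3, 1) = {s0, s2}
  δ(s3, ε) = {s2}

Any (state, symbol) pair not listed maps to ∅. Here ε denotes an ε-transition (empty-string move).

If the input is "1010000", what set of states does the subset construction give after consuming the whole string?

Start: ε-closure({s0}) = {s0, s2, s3}.
Read '1': s0→∅, s2→{s1, s2}, s3→{s0, s2}; union {s0, s1, s2}; ε-closure = {s0, s1, s2, s3}.
Read '0': s0→{s1, s2}, s1→∅, s2→∅, s3→{s0}; union {s0, s1, s2}; ε-closure = {s0, s1, s2, s3}.
Read '1': s0→∅, s1→{s2, s3}, s2→{s1, s2}, s3→{s0, s2}; now {s0, s1, s2, s3}.
Read '0': s0→{s1, s2}, s1→∅, s2→∅, s3→{s0}; union {s0, s1, s2}; ε-closure = {s0, s1, s2, s3}.
Read '0': s0→{s1, s2}, s1→∅, s2→∅, s3→{s0}; union {s0, s1, s2}; ε-closure = {s0, s1, s2, s3}.
Read '0': s0→{s1, s2}, s1→∅, s2→∅, s3→{s0}; union {s0, s1, s2}; ε-closure = {s0, s1, s2, s3}.
Read '0': s0→{s1, s2}, s1→∅, s2→∅, s3→{s0}; union {s0, s1, s2}; ε-closure = {s0, s1, s2, s3}.

{s0, s1, s2, s3}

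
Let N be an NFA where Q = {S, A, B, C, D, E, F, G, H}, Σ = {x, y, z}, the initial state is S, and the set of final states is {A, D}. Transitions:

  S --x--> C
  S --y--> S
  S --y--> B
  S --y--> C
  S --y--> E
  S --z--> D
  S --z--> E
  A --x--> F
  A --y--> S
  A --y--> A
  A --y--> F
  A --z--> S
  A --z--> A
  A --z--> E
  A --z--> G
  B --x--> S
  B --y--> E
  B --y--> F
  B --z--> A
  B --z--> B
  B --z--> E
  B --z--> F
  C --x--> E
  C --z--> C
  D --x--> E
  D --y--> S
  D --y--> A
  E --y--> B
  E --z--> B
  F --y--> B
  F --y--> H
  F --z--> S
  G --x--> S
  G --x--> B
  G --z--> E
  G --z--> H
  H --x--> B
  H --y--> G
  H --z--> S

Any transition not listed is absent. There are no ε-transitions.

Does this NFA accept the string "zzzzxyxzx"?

Start in {S}.
Read 'z': S→{D, E}; now {D, E}.
Read 'z': D→∅, E→{B}; now {B}.
Read 'z': B→{A, B, E, F}; now {A, B, E, F}.
Read 'z': A→{S, A, E, G}, B→{A, B, E, F}, E→{B}, F→{S}; now {S, A, B, E, F, G}.
Read 'x': S→{C}, A→{F}, B→{S}, E→∅, F→∅, G→{S, B}; now {S, B, C, F}.
Read 'y': S→{S, B, C, E}, B→{E, F}, C→∅, F→{B, H}; now {S, B, C, E, F, H}.
Read 'x': S→{C}, B→{S}, C→{E}, E→∅, F→∅, H→{B}; now {S, B, C, E}.
Read 'z': S→{D, E}, B→{A, B, E, F}, C→{C}, E→{B}; now {A, B, C, D, E, F}.
Read 'x': A→{F}, B→{S}, C→{E}, D→{E}, E→∅, F→∅; now {S, E, F}.
The final set {S, E, F} contains no accepting state.

No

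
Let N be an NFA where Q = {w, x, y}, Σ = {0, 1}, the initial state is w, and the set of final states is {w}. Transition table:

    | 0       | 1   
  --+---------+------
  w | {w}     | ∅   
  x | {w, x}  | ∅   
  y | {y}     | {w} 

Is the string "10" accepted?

No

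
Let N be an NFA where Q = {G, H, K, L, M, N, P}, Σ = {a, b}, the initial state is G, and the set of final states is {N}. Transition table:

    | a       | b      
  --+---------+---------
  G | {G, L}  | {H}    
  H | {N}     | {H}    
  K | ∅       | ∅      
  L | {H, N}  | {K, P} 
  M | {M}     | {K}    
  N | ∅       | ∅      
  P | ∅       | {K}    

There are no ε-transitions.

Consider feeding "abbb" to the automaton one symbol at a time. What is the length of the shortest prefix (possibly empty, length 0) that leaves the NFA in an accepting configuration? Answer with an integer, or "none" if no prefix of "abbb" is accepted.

Start in {G}.
Read 'a': G→{G, L}; now {G, L}.
Read 'b': G→{H}, L→{K, P}; now {H, K, P}.
Read 'b': H→{H}, K→∅, P→{K}; now {H, K}.
Read 'b': H→{H}, K→∅; now {H}.
No reachable set along the way intersects F.

none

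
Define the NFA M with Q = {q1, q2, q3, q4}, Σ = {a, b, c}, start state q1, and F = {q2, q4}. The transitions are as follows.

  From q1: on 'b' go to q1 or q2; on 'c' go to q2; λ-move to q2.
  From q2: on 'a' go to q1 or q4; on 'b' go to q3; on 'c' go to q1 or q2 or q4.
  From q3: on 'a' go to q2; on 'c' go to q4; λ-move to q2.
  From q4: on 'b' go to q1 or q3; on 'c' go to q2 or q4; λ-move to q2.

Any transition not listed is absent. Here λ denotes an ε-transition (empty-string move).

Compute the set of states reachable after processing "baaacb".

{q1, q2, q3}

Start: ε-closure({q1}) = {q1, q2}.
Read 'b': {q1, q2} → {q1, q2, q3}.
Read 'a': {q1, q2, q3} → {q1, q2, q4}.
Read 'a': {q1, q2, q4} → {q1, q2, q4}.
Read 'a': {q1, q2, q4} → {q1, q2, q4}.
Read 'c': {q1, q2, q4} → {q1, q2, q4}.
Read 'b': {q1, q2, q4} → {q1, q2, q3}.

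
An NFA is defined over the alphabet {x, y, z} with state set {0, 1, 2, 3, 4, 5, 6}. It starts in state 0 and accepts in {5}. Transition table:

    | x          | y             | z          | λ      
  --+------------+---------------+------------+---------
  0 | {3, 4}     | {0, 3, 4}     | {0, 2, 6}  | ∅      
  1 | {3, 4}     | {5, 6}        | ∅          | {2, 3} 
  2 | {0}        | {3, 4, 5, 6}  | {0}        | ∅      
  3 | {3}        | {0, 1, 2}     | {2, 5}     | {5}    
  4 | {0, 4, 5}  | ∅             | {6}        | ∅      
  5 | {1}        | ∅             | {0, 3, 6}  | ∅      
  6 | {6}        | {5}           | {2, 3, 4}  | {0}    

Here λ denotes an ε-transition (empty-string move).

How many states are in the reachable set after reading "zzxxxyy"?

Start in {0}.
Read 'z': 0→{0, 2, 6}; now {0, 2, 6}.
Read 'z': 0→{0, 2, 6}, 2→{0}, 6→{2, 3, 4}; union {0, 2, 3, 4, 6}; ε-closure = {0, 2, 3, 4, 5, 6}.
Read 'x': 0→{3, 4}, 2→{0}, 3→{3}, 4→{0, 4, 5}, 5→{1}, 6→{6}; union {0, 1, 3, 4, 5, 6}; ε-closure = {0, 1, 2, 3, 4, 5, 6}.
Read 'x': 0→{3, 4}, 1→{3, 4}, 2→{0}, 3→{3}, 4→{0, 4, 5}, 5→{1}, 6→{6}; union {0, 1, 3, 4, 5, 6}; ε-closure = {0, 1, 2, 3, 4, 5, 6}.
Read 'x': 0→{3, 4}, 1→{3, 4}, 2→{0}, 3→{3}, 4→{0, 4, 5}, 5→{1}, 6→{6}; union {0, 1, 3, 4, 5, 6}; ε-closure = {0, 1, 2, 3, 4, 5, 6}.
Read 'y': 0→{0, 3, 4}, 1→{5, 6}, 2→{3, 4, 5, 6}, 3→{0, 1, 2}, 4→∅, 5→∅, 6→{5}; now {0, 1, 2, 3, 4, 5, 6}.
Read 'y': 0→{0, 3, 4}, 1→{5, 6}, 2→{3, 4, 5, 6}, 3→{0, 1, 2}, 4→∅, 5→∅, 6→{5}; now {0, 1, 2, 3, 4, 5, 6}.
That set has 7 states.

7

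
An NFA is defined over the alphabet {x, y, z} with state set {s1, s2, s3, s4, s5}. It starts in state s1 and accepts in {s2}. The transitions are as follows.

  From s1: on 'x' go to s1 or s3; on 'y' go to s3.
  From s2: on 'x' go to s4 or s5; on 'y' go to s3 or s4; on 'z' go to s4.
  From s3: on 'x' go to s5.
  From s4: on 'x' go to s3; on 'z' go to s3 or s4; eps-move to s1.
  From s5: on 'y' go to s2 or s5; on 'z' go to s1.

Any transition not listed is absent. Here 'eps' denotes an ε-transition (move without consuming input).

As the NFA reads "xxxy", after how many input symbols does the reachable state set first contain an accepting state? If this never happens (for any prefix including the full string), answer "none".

Start in {s1}.
Read 'x': {s1} → {s1, s3}.
Read 'x': {s1, s3} → {s1, s3, s5}.
Read 'x': {s1, s3, s5} → {s1, s3, s5}.
Read 'y': {s1, s3, s5} → {s2, s3, s5}.
None of the earlier sets intersect F, but {s2, s3, s5} does.

4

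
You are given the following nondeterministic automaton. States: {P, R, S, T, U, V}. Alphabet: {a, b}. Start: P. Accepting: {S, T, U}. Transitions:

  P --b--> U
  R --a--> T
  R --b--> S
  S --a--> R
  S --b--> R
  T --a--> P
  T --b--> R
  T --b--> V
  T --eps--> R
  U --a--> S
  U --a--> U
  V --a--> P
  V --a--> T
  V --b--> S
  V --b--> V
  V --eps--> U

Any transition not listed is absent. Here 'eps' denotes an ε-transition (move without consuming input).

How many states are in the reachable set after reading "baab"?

2

Start in {P}.
Read 'b': {P} → {U}.
Read 'a': {U} → {S, U}.
Read 'a': {S, U} → {R, S, U}.
Read 'b': {R, S, U} → {R, S}.
That set has 2 states.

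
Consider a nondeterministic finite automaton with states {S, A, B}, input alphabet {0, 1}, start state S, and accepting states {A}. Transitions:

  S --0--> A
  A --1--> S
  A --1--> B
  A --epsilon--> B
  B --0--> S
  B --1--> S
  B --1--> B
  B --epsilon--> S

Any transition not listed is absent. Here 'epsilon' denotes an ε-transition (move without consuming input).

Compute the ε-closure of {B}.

{S, B}

Begin with {B}.
ε-move B → S; add S.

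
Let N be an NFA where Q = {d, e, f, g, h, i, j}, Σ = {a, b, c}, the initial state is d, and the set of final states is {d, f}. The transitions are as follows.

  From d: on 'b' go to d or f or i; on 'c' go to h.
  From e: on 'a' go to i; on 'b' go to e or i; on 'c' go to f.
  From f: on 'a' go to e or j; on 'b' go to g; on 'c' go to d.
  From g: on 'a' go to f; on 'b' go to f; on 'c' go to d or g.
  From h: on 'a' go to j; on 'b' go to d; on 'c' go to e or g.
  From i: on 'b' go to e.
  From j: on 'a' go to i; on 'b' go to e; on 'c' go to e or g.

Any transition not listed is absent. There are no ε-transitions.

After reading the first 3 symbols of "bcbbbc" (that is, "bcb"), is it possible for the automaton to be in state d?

Yes

Start in {d}.
Read 'b': {d} → {d, f, i}.
Read 'c': {d, f, i} → {d, h}.
Read 'b': {d, h} → {d, f, i}.
State d is in {d, f, i}.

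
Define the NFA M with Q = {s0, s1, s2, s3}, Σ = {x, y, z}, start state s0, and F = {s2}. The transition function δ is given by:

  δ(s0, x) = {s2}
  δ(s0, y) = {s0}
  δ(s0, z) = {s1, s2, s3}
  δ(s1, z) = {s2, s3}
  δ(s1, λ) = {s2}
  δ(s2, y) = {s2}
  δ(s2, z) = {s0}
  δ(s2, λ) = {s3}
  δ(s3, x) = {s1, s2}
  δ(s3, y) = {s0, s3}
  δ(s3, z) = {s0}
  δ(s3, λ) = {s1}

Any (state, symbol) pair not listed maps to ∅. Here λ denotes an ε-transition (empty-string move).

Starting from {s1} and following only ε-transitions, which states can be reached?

{s1, s2, s3}

Begin with {s1}.
ε-move s1 → s2; add s2.
ε-move s2 → s3; add s3.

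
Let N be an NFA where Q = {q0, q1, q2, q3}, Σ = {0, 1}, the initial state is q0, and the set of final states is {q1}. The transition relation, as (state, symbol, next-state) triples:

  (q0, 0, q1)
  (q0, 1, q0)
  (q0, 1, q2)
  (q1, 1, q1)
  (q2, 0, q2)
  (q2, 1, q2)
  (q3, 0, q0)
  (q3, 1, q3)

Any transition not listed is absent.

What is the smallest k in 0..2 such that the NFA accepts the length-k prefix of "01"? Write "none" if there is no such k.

1

Start in {q0}.
Read '0': {q0} → {q1}.
None of the earlier sets intersect F, but {q1} does.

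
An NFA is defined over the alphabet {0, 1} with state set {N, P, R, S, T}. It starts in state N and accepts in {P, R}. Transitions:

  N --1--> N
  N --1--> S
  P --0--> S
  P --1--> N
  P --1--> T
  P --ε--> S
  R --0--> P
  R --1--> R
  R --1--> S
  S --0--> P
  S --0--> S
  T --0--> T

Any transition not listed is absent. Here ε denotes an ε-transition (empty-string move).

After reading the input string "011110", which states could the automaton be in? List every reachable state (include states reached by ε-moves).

Start in {N}.
Read '0': {N} → ∅.
The set is empty and remains empty for the remaining 5 symbols.

∅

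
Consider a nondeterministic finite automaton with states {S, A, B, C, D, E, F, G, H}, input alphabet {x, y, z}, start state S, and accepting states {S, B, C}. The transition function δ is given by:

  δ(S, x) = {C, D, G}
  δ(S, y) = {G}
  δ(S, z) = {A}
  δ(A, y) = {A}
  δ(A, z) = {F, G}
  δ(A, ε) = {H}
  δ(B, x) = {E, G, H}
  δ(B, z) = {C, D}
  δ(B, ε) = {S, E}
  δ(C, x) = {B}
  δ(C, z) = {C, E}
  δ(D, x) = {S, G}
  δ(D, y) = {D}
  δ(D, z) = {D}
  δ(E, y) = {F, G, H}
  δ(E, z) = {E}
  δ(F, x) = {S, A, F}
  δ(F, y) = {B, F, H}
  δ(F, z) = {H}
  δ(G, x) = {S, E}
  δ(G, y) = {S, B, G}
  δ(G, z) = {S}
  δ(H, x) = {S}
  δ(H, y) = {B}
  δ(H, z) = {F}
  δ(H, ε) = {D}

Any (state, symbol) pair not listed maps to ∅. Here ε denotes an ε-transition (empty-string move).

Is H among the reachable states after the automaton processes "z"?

Yes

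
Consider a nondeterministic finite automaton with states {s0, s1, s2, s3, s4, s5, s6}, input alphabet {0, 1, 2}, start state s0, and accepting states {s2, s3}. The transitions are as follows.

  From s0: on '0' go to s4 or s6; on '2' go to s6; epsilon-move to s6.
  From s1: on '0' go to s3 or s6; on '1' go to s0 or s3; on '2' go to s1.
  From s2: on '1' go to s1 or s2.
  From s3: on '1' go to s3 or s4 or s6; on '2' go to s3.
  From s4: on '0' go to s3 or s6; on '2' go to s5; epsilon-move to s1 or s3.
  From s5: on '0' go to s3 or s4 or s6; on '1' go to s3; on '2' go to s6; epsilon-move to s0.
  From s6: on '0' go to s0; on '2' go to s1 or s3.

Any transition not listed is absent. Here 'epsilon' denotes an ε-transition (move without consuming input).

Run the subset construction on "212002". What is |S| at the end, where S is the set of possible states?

Start: ε-closure({s0}) = {s0, s6}.
Read '2': {s0, s6} → {s1, s3, s6}.
Read '1': {s1, s3, s6} → {s0, s1, s3, s4, s6}.
Read '2': {s0, s1, s3, s4, s6} → {s0, s1, s3, s5, s6}.
Read '0': {s0, s1, s3, s5, s6} → {s0, s1, s3, s4, s6}.
Read '0': {s0, s1, s3, s4, s6} → {s0, s1, s3, s4, s6}.
Read '2': {s0, s1, s3, s4, s6} → {s0, s1, s3, s5, s6}.
That set has 5 states.

5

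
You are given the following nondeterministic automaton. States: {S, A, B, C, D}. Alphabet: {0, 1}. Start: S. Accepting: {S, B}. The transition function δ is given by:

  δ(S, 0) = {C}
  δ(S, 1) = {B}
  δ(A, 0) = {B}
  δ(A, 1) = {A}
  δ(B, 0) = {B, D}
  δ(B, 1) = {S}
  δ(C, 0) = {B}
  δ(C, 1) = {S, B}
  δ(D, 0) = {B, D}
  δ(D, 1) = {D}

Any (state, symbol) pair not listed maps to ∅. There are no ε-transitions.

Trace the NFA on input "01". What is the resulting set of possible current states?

Start in {S}.
Read '0': {S} → {C}.
Read '1': {C} → {S, B}.

{S, B}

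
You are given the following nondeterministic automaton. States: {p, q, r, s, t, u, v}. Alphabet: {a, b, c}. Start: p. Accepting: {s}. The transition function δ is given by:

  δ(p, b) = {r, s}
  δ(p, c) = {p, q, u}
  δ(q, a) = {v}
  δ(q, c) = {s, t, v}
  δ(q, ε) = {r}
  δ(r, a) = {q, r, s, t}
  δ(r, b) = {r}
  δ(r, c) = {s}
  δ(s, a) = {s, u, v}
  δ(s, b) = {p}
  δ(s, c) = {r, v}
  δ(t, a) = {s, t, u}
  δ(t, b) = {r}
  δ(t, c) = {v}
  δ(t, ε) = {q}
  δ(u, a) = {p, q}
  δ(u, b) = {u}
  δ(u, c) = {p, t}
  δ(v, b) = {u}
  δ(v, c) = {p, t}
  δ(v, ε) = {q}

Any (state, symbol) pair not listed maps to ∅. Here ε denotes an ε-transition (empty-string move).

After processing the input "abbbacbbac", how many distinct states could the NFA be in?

Start in {p}.
Read 'a': {p} → ∅.
The set is empty and remains empty for the remaining 9 symbols.
That set has 0 states.

0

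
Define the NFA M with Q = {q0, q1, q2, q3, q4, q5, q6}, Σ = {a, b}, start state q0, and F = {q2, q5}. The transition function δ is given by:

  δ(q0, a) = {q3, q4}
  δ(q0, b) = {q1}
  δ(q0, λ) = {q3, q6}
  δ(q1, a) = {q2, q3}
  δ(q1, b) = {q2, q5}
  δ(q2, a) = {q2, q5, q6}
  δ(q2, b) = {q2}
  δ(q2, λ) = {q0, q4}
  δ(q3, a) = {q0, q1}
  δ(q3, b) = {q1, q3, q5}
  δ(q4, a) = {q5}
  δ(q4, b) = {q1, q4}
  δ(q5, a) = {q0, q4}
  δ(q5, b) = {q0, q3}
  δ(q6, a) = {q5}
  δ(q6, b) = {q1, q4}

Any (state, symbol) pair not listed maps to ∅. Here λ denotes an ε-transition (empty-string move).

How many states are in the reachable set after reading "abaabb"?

7

Start: ε-closure({q0}) = {q0, q3, q6}.
Read 'a': q0→{q3, q4}, q3→{q0, q1}, q6→{q5}; union {q0, q1, q3, q4, q5}; ε-closure = {q0, q1, q3, q4, q5, q6}.
Read 'b': q0→{q1}, q1→{q2, q5}, q3→{q1, q3, q5}, q4→{q1, q4}, q5→{q0, q3}, q6→{q1, q4}; union {q0, q1, q2, q3, q4, q5}; ε-closure = {q0, q1, q2, q3, q4, q5, q6}.
Read 'a': q0→{q3, q4}, q1→{q2, q3}, q2→{q2, q5, q6}, q3→{q0, q1}, q4→{q5}, q5→{q0, q4}, q6→{q5}; now {q0, q1, q2, q3, q4, q5, q6}.
Read 'a': q0→{q3, q4}, q1→{q2, q3}, q2→{q2, q5, q6}, q3→{q0, q1}, q4→{q5}, q5→{q0, q4}, q6→{q5}; now {q0, q1, q2, q3, q4, q5, q6}.
Read 'b': q0→{q1}, q1→{q2, q5}, q2→{q2}, q3→{q1, q3, q5}, q4→{q1, q4}, q5→{q0, q3}, q6→{q1, q4}; union {q0, q1, q2, q3, q4, q5}; ε-closure = {q0, q1, q2, q3, q4, q5, q6}.
Read 'b': q0→{q1}, q1→{q2, q5}, q2→{q2}, q3→{q1, q3, q5}, q4→{q1, q4}, q5→{q0, q3}, q6→{q1, q4}; union {q0, q1, q2, q3, q4, q5}; ε-closure = {q0, q1, q2, q3, q4, q5, q6}.
That set has 7 states.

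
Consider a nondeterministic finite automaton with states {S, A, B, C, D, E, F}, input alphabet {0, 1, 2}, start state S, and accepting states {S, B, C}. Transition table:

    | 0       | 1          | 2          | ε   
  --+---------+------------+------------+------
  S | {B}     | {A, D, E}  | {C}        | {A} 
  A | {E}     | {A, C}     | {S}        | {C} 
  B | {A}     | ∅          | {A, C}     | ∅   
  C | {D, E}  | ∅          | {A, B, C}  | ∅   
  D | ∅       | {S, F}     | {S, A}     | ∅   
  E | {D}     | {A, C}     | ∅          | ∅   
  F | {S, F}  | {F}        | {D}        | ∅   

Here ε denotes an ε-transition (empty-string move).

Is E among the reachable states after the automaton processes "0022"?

Start: ε-closure({S}) = {S, A, C}.
Read '0': S→{B}, A→{E}, C→{D, E}; now {B, D, E}.
Read '0': B→{A}, D→∅, E→{D}; union {A, D}; ε-closure = {A, C, D}.
Read '2': A→{S}, C→{A, B, C}, D→{S, A}; now {S, A, B, C}.
Read '2': S→{C}, A→{S}, B→{A, C}, C→{A, B, C}; now {S, A, B, C}.
State E is not in {S, A, B, C}.

No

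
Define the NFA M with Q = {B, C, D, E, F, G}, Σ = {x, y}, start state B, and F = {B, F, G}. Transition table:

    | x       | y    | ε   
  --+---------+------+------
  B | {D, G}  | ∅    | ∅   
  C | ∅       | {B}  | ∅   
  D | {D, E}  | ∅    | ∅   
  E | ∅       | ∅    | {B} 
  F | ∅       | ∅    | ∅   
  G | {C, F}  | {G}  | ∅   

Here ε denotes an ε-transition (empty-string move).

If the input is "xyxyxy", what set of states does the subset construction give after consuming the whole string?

Start in {B}.
Read 'x': {B} → {D, G}.
Read 'y': {D, G} → {G}.
Read 'x': {G} → {C, F}.
Read 'y': {C, F} → {B}.
Read 'x': {B} → {D, G}.
Read 'y': {D, G} → {G}.

{G}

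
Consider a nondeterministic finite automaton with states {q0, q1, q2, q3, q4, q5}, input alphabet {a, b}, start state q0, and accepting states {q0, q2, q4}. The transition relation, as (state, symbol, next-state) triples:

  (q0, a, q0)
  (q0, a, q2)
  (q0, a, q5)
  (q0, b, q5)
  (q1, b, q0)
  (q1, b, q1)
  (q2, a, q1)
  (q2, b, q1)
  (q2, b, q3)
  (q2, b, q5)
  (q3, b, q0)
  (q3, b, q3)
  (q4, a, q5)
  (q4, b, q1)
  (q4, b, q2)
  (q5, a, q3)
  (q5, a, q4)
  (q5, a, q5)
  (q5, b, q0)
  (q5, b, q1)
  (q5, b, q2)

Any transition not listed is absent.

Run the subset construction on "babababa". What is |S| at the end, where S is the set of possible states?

6

Start in {q0}.
Read 'b': {q0} → {q5}.
Read 'a': {q5} → {q3, q4, q5}.
Read 'b': {q3, q4, q5} → {q0, q1, q2, q3}.
Read 'a': {q0, q1, q2, q3} → {q0, q1, q2, q5}.
Read 'b': {q0, q1, q2, q5} → {q0, q1, q2, q3, q5}.
Read 'a': {q0, q1, q2, q3, q5} → {q0, q1, q2, q3, q4, q5}.
Read 'b': {q0, q1, q2, q3, q4, q5} → {q0, q1, q2, q3, q5}.
Read 'a': {q0, q1, q2, q3, q5} → {q0, q1, q2, q3, q4, q5}.
That set has 6 states.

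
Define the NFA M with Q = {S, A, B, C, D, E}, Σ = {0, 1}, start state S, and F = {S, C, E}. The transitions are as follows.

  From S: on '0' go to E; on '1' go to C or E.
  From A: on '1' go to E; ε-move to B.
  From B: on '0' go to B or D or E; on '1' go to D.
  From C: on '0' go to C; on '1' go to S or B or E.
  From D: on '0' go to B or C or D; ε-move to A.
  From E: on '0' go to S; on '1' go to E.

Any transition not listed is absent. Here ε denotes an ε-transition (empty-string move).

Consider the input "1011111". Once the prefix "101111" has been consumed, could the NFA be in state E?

Start in {S}.
Read '1': {S} → {C, E}.
Read '0': {C, E} → {S, C}.
Read '1': {S, C} → {S, B, C, E}.
Read '1': {S, B, C, E} → {S, A, B, C, D, E}.
Read '1': {S, A, B, C, D, E} → {S, A, B, C, D, E}.
Read '1': {S, A, B, C, D, E} → {S, A, B, C, D, E}.
State E is in {S, A, B, C, D, E}.

Yes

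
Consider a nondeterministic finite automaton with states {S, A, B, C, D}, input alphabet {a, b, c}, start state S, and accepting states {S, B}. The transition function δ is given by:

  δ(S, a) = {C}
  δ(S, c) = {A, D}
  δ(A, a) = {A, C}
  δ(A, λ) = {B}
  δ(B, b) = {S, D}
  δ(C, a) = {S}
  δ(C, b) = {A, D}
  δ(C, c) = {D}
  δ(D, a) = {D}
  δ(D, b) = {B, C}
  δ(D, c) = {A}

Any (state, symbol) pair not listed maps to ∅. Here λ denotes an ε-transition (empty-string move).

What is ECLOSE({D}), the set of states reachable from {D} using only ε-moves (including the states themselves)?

{D}

Begin with {D}.
No ε-moves leave this set, so the closure equals the set itself.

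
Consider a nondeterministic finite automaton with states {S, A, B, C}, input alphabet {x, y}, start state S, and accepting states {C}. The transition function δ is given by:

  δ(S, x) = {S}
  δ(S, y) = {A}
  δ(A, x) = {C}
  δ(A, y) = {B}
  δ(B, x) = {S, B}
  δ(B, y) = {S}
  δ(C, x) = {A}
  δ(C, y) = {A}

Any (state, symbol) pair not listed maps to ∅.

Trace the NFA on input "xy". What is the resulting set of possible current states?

{A}

Start in {S}.
Read 'x': S→{S}; now {S}.
Read 'y': S→{A}; now {A}.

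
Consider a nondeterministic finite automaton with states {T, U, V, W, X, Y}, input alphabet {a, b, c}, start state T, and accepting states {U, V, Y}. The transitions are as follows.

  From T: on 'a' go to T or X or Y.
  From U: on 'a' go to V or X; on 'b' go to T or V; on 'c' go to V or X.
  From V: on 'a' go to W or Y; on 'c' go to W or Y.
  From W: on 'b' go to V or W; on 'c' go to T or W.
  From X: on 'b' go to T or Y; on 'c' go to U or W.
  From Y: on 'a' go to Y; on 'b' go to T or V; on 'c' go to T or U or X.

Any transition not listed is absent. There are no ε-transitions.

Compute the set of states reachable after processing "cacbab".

Start in {T}.
Read 'c': {T} → ∅.
The set is empty and remains empty for the remaining 5 symbols.

∅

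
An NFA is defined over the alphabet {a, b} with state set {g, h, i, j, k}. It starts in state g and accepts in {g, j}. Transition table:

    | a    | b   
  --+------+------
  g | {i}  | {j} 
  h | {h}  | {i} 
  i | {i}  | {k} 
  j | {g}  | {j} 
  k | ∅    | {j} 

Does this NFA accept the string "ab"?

Start in {g}.
Read 'a': g→{i}; now {i}.
Read 'b': i→{k}; now {k}.
The final set {k} contains no accepting state.

No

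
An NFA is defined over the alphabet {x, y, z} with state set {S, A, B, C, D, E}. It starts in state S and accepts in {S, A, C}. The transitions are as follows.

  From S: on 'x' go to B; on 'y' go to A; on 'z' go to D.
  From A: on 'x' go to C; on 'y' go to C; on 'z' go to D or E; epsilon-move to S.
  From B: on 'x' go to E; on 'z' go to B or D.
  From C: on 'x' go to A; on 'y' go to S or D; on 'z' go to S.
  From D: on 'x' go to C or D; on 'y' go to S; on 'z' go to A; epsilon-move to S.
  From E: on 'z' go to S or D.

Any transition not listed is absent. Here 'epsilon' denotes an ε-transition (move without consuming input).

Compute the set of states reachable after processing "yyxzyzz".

Start in {S}.
Read 'y': {S} → {S, A}.
Read 'y': {S, A} → {S, A, C}.
Read 'x': {S, A, C} → {S, A, B, C}.
Read 'z': {S, A, B, C} → {S, B, D, E}.
Read 'y': {S, B, D, E} → {S, A}.
Read 'z': {S, A} → {S, D, E}.
Read 'z': {S, D, E} → {S, A, D}.

{S, A, D}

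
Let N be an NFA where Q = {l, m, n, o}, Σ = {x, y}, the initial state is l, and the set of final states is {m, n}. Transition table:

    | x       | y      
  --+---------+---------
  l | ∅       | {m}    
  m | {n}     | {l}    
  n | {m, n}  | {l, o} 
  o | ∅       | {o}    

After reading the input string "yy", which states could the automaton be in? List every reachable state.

Start in {l}.
Read 'y': l→{m}; now {m}.
Read 'y': m→{l}; now {l}.

{l}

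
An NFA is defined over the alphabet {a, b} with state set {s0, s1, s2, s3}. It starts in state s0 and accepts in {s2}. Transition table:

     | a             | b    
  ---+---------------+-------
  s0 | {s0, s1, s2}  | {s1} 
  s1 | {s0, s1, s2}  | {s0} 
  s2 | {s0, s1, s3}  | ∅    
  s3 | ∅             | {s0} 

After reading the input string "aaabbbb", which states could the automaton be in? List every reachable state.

Start in {s0}.
Read 'a': s0→{s0, s1, s2}; now {s0, s1, s2}.
Read 'a': s0→{s0, s1, s2}, s1→{s0, s1, s2}, s2→{s0, s1, s3}; now {s0, s1, s2, s3}.
Read 'a': s0→{s0, s1, s2}, s1→{s0, s1, s2}, s2→{s0, s1, s3}, s3→∅; now {s0, s1, s2, s3}.
Read 'b': s0→{s1}, s1→{s0}, s2→∅, s3→{s0}; now {s0, s1}.
Read 'b': s0→{s1}, s1→{s0}; now {s0, s1}.
Read 'b': s0→{s1}, s1→{s0}; now {s0, s1}.
Read 'b': s0→{s1}, s1→{s0}; now {s0, s1}.

{s0, s1}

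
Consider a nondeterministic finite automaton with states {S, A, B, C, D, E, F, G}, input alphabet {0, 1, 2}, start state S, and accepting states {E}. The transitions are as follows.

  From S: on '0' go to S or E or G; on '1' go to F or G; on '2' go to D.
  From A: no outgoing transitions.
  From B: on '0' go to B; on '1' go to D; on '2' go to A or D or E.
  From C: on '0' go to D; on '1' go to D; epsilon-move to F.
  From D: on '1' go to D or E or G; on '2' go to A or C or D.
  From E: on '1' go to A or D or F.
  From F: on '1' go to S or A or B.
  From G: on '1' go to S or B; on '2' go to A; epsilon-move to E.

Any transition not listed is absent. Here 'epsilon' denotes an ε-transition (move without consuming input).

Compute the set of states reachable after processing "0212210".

{S, B, E, G}

Start in {S}.
Read '0': {S} → {S, E, G}.
Read '2': {S, E, G} → {A, D}.
Read '1': {A, D} → {D, E, G}.
Read '2': {D, E, G} → {A, C, D, F}.
Read '2': {A, C, D, F} → {A, C, D, F}.
Read '1': {A, C, D, F} → {S, A, B, D, E, G}.
Read '0': {S, A, B, D, E, G} → {S, B, E, G}.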